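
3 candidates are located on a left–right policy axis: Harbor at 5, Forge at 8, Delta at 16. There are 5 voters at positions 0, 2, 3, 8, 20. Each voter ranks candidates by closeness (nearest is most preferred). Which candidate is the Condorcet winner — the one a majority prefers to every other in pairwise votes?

Harbor

With single-peaked preferences on a line, the Condorcet winner is the candidate closest to the median voter.
The median voter (position 3) is closest to Harbor at 5.
Check: Harbor vs Delta — voters closer to Harbor: 4 of 5.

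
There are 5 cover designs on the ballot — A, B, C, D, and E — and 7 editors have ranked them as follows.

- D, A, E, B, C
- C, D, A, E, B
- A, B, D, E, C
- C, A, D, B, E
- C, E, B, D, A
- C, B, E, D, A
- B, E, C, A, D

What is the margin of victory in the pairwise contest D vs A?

1

Ballots ranking D above A: 4.
Ballots ranking A above D: 3.
D wins 4–3, a margin of 1.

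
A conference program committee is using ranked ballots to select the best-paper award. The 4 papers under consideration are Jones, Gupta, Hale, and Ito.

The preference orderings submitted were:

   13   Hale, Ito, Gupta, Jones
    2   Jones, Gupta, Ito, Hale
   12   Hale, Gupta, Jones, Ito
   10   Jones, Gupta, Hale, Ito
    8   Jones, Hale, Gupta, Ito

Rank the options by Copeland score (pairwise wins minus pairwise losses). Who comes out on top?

Pairwise results:
  Jones vs Gupta: Gupta wins 25–20.
  Jones vs Hale: Hale wins 25–20.
  Jones vs Ito: Jones wins 32–13.
  Gupta vs Hale: Hale wins 33–12.
  Gupta vs Ito: Gupta wins 32–13.
  Hale vs Ito: Hale wins 43–2.
Copeland scores (wins − losses):
  Jones: 1 − 2 = -1
  Gupta: 2 − 1 = 1
  Hale: 3 − 0 = 3
  Ito: 0 − 3 = -3
Hale has the best Copeland score.

Hale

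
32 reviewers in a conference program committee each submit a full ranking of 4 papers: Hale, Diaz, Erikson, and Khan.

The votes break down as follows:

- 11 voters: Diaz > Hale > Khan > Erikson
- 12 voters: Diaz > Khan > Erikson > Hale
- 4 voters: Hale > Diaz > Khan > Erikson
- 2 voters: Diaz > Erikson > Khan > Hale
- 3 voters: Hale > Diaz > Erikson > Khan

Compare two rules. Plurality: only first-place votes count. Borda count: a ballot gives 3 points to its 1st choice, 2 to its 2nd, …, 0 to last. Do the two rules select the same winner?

Plurality first-place counts: Hale 7, Diaz 25, Erikson 0, Khan 0 → Diaz.
Borda totals: Hale 43, Diaz 89, Erikson 19, Khan 41 → Diaz.
The two rules agree on Diaz.

Yes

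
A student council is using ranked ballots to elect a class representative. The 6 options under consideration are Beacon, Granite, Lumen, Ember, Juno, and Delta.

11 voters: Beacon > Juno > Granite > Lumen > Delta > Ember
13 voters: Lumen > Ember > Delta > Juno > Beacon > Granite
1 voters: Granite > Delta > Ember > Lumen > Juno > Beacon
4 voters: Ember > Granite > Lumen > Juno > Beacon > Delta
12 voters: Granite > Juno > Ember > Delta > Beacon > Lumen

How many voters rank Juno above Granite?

24

Ballots ranking Juno above Granite: 11+13 = 24.
Ballots ranking Granite above Juno: 1+4+12 = 17.
So 24 of 41 voters prefer Juno to Granite.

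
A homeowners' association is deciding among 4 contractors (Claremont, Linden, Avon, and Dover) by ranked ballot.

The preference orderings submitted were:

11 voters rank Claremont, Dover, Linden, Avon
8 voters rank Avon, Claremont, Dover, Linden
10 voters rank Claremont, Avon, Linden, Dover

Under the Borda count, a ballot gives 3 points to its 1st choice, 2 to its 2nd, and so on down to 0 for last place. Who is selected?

Claremont

Borda scores:
  Claremont: 11·3 + 8·2 + 10·3 = 79
  Linden: 11·1 + 8·0 + 10·1 = 21
  Avon: 11·0 + 8·3 + 10·2 = 44
  Dover: 11·2 + 8·1 + 10·0 = 30
Claremont has the highest total.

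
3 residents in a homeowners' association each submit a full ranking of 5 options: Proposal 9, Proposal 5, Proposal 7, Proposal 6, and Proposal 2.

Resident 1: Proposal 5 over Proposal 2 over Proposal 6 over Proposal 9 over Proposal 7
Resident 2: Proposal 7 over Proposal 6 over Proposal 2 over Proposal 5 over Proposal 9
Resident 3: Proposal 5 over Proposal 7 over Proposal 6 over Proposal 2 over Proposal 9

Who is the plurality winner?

Proposal 5

First-place vote totals:
  Proposal 9: 0
  Proposal 5: 2
  Proposal 7: 1
  Proposal 6: 0
  Proposal 2: 0
Proposal 5 has the most first-place votes.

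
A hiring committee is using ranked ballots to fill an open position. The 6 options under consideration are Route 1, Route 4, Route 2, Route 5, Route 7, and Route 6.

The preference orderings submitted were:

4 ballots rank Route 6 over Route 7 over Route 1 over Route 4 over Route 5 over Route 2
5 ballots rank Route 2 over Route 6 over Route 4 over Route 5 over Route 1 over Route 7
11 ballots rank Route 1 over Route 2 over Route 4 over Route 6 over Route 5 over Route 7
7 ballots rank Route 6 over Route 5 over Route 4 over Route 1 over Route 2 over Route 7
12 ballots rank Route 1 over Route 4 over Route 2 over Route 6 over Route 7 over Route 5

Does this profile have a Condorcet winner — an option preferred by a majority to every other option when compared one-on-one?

Yes

Head-to-head results (39 voters total):
Route 1 vs Route 4: Route 1 wins 27–12.
Route 1 vs Route 2: Route 1 wins 34–5.
Route 1 vs Route 5: Route 1 wins 27–12.
Route 1 vs Route 7: Route 1 wins 35–4.
Route 1 vs Route 6: Route 1 wins 23–16.
Route 4 vs Route 2: Route 4 wins 23–16.
Route 4 vs Route 5: Route 4 wins 32–7.
Route 4 vs Route 7: Route 4 wins 35–4.
Route 4 vs Route 6: Route 4 wins 23–16.
Route 2 vs Route 5: Route 2 wins 28–11.
Route 2 vs Route 7: Route 2 wins 35–4.
Route 2 vs Route 6: Route 2 wins 28–11.
Route 5 vs Route 7: Route 5 wins 23–16.
Route 5 vs Route 6: Route 6 wins 39–0.
Route 7 vs Route 6: Route 6 wins 39–0.
Route 1 beats each rival — Route 4 (27–12), Route 2 (34–5), Route 5 (27–12), Route 7 (35–4), Route 6 (23–16) — so Route 1 is the Condorcet winner.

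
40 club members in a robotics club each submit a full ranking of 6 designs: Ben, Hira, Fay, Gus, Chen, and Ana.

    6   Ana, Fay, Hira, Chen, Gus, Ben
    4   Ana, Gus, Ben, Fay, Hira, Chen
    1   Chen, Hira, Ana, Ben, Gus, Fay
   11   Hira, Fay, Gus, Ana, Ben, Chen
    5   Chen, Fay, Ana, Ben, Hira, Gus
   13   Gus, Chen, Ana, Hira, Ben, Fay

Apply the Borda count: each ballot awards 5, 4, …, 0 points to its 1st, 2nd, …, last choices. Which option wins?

Ana

Borda scores:
  Ben: 6·0 + 4·3 + 2 + 11·1 + 5·2 + 13·1 = 48
  Hira: 6·3 + 4·1 + 4 + 11·5 + 5·1 + 13·2 = 112
  Fay: 6·4 + 4·2 + 0 + 11·4 + 5·4 + 13·0 = 96
  Gus: 6·1 + 4·4 + 1 + 11·3 + 5·0 + 13·5 = 121
  Chen: 6·2 + 4·0 + 5 + 11·0 + 5·5 + 13·4 = 94
  Ana: 6·5 + 4·5 + 3 + 11·2 + 5·3 + 13·3 = 129
Ana has the highest total.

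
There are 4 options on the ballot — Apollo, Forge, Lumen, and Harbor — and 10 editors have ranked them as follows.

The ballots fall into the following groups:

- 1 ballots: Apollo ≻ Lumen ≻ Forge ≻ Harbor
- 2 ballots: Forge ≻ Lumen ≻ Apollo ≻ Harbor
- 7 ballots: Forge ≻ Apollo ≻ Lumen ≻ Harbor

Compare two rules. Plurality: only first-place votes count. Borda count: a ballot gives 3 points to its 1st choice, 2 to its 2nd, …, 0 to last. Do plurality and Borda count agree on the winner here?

Yes

Plurality first-place counts: Apollo 1, Forge 9, Lumen 0, Harbor 0 → Forge.
Borda totals: Apollo 19, Forge 28, Lumen 13, Harbor 0 → Forge.
The two rules agree on Forge.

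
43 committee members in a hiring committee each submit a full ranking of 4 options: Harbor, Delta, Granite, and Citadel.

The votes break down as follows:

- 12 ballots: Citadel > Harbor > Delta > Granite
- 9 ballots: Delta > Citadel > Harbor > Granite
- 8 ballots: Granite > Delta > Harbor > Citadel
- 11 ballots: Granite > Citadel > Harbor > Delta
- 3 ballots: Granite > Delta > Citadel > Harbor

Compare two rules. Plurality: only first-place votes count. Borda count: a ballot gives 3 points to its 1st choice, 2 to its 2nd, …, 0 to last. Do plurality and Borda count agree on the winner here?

No

Plurality first-place counts: Harbor 0, Delta 9, Granite 22, Citadel 12 → Granite.
Borda totals: Harbor 52, Delta 61, Granite 66, Citadel 79 → Citadel.
The two rules disagree: plurality picks Granite, Borda picks Citadel.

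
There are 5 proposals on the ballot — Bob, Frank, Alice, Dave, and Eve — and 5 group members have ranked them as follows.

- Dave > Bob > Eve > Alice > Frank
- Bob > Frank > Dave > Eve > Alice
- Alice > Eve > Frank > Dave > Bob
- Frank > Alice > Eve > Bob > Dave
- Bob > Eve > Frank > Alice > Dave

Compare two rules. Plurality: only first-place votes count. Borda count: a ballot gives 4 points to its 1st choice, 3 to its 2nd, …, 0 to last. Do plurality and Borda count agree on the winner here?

Yes

Plurality first-place counts: Bob 2, Frank 1, Alice 1, Dave 1, Eve 0 → Bob.
Borda totals: Bob 12, Frank 11, Alice 9, Dave 7, Eve 11 → Bob.
The two rules agree on Bob.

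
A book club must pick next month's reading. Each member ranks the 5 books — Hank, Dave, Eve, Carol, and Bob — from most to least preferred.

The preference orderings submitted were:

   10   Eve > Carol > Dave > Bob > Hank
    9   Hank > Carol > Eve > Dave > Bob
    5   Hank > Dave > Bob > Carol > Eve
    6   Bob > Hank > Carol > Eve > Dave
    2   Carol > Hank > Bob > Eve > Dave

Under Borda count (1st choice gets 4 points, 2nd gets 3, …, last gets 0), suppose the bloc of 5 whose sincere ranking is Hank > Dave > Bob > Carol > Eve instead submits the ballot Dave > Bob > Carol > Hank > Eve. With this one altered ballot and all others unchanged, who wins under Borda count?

Carol

Borda totals with the altered ballot: Hank 65, Dave 49, Eve 66, Carol 87, Bob 53.
The winner is unchanged: still Carol.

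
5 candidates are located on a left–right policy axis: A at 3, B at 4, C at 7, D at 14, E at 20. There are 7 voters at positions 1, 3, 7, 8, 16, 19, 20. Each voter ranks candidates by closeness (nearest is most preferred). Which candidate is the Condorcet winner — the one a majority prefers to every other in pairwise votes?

C

With single-peaked preferences on a line, the Condorcet winner is the candidate closest to the median voter.
The median voter (position 8) is closest to C at 7.
Check: C vs D — voters closer to C: 4 of 7.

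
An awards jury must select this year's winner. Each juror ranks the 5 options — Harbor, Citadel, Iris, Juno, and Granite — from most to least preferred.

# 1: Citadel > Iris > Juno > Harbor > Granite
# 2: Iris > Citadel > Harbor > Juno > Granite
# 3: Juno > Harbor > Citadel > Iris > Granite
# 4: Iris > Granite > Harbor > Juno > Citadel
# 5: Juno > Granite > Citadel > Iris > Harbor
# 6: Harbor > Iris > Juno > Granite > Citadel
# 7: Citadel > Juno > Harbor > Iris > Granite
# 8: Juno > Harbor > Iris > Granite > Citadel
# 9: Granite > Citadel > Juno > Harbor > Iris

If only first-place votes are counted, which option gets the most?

First-place vote totals:
  Harbor: 1
  Citadel: 2
  Iris: 2
  Juno: 3
  Granite: 1
Juno has the most first-place votes.

Juno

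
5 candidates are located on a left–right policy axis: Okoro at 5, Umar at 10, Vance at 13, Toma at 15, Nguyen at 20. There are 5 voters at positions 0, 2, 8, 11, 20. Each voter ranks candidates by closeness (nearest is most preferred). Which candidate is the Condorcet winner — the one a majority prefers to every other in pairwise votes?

With single-peaked preferences on a line, the Condorcet winner is the candidate closest to the median voter.
The median voter (position 8) is closest to Umar at 10.
Check: Umar vs Toma — voters closer to Umar: 4 of 5.

Umar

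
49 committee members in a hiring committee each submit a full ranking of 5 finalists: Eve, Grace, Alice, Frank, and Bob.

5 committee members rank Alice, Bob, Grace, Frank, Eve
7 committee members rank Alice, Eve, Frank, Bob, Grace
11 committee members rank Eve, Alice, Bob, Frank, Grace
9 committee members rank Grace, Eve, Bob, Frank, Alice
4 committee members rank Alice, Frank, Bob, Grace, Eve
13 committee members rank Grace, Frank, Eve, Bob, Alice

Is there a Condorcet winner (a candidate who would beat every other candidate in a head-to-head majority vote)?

Head-to-head results (49 voters total):
Eve vs Grace: Grace wins 31–18.
Eve vs Alice: Eve wins 33–16.
Eve vs Frank: Eve wins 27–22.
Eve vs Bob: Eve wins 40–9.
Grace vs Alice: Alice wins 27–22.
Grace vs Frank: Grace wins 27–22.
Grace vs Bob: Bob wins 27–22.
Alice vs Frank: Alice wins 27–22.
Alice vs Bob: Alice wins 27–22.
Frank vs Bob: Bob wins 25–24.
No candidate beats all others: Eve beats Alice beats Grace beats Eve, a majority cycle.

No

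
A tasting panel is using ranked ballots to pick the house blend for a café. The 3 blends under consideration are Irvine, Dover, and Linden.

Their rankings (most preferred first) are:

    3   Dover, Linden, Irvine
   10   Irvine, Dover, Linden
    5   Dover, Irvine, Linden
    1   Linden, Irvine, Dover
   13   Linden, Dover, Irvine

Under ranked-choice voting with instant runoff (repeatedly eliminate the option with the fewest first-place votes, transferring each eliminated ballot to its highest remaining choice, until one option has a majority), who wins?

Linden

Round 1: Linden 14, Irvine 10, Dover 8. Dover has the fewest and is eliminated.
Round 2: Linden 17, Irvine 15. Linden has a majority.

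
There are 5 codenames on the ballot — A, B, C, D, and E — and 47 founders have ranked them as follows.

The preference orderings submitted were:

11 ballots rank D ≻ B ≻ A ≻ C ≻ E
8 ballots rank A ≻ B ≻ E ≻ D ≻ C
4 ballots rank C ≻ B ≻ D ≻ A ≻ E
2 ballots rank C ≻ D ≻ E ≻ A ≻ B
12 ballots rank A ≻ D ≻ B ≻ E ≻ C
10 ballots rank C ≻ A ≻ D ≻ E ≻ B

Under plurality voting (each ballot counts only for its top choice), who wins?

First-place vote totals:
  A: 20
  B: 0
  C: 16
  D: 11
  E: 0
A has the most first-place votes.

A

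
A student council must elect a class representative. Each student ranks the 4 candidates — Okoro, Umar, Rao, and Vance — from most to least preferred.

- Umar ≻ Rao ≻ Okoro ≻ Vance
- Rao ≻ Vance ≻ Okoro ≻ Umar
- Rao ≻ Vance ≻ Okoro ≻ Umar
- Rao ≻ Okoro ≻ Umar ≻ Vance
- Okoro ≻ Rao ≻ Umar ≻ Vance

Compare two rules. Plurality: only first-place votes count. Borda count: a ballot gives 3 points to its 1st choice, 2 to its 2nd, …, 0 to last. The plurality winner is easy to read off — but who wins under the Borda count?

Plurality first-place counts: Okoro 1, Umar 1, Rao 3, Vance 0 → Rao.
Borda totals: Okoro 8, Umar 5, Rao 13, Vance 4 → Rao.

Rao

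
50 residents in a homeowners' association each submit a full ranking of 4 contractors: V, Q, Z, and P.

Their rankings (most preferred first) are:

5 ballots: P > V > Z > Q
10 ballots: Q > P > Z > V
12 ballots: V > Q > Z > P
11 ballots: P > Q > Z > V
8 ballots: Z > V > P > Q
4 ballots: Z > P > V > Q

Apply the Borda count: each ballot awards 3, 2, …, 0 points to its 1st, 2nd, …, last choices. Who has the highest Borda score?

Borda scores:
  V: 5·2 + 10·0 + 12·3 + 11·0 + 8·2 + 4·1 = 66
  Q: 5·0 + 10·3 + 12·2 + 11·2 + 8·0 + 4·0 = 76
  Z: 5·1 + 10·1 + 12·1 + 11·1 + 8·3 + 4·3 = 74
  P: 5·3 + 10·2 + 12·0 + 11·3 + 8·1 + 4·2 = 84
P has the highest total.

P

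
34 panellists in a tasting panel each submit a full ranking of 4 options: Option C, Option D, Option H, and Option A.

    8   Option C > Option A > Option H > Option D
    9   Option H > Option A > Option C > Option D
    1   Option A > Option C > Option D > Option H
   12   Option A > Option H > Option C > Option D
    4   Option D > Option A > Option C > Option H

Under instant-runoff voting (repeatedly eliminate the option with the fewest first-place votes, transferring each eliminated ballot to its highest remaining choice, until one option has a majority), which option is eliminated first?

Option D

Round 1: Option A 13, Option H 9, Option C 8, Option D 4. Option D has the fewest and is eliminated.
Round 2: Option A 17, Option H 9, Option C 8. Option C has the fewest and is eliminated.
Round 3: Option A 25, Option H 9. Option A has a majority.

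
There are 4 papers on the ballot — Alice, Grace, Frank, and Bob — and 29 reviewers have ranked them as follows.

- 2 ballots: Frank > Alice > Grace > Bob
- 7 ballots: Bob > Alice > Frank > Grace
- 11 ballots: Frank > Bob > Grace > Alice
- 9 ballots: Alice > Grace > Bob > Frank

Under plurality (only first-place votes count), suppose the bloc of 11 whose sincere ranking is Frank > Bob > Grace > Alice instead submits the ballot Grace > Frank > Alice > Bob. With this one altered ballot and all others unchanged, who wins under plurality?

First-place totals with the altered ballot: Alice 9, Grace 11, Frank 2, Bob 7.
The switch changes the winner from Frank to Grace.

Grace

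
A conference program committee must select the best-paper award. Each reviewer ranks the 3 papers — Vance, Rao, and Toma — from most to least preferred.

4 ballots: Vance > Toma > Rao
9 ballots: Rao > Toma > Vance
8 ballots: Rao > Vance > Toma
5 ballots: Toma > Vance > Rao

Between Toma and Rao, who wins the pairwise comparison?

Ballots ranking Toma above Rao: 4+5 = 9.
Ballots ranking Rao above Toma: 9+8 = 17.
Rao wins the head-to-head, 17–9.

Rao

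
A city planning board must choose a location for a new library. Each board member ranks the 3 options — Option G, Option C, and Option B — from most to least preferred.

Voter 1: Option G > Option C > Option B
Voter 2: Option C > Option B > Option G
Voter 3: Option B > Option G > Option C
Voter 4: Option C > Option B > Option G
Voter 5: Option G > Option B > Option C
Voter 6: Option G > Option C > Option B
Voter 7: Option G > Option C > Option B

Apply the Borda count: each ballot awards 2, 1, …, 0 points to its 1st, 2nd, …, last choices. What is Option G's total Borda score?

Borda scores:
  Option G: 2 + 0 + 1 + 0 + 2 + 2 + 2 = 9
  Option C: 1 + 2 + 0 + 2 + 0 + 1 + 1 = 7
  Option B: 0 + 1 + 2 + 1 + 1 + 0 + 0 = 5

9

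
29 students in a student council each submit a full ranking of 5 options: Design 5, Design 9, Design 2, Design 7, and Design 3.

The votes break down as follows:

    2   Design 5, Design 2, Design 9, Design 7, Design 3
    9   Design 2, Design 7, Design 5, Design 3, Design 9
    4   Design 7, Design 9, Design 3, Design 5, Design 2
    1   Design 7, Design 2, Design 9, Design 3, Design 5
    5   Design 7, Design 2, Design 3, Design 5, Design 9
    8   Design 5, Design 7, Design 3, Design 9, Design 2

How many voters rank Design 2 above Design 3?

17

Ballots ranking Design 2 above Design 3: 2+9+1+5 = 17.
Ballots ranking Design 3 above Design 2: 4+8 = 12.
So 17 of 29 voters prefer Design 2 to Design 3.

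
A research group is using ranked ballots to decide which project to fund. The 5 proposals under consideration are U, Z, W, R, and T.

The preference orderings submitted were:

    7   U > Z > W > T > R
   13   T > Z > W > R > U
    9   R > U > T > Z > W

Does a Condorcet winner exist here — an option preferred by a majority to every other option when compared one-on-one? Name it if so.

No Condorcet winner

Head-to-head results (29 voters total):
U vs Z: U wins 16–13.
U vs W: U wins 16–13.
U vs R: R wins 22–7.
U vs T: U wins 16–13.
Z vs W: Z wins 29–0.
Z vs R: Z wins 20–9.
Z vs T: T wins 22–7.
W vs R: W wins 20–9.
W vs T: T wins 22–7.
R vs T: T wins 20–9.
No candidate beats all others: U beats Z beats R beats U, a majority cycle.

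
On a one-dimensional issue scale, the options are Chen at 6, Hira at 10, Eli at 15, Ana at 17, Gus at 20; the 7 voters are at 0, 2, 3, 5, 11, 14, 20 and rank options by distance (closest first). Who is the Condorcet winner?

Chen

With single-peaked preferences on a line, the Condorcet winner is the candidate closest to the median voter.
The median voter (position 5) is closest to Chen at 6.
Check: Chen vs Hira — voters closer to Chen: 4 of 7.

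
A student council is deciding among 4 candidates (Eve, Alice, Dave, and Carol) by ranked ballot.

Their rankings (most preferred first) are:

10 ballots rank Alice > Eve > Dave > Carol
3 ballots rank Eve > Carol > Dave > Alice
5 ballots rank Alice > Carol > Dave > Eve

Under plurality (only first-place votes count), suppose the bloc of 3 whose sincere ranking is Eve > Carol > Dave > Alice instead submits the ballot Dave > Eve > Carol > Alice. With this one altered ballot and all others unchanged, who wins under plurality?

First-place totals with the altered ballot: Eve 0, Alice 15, Dave 3, Carol 0.
The winner is unchanged: still Alice.

Alice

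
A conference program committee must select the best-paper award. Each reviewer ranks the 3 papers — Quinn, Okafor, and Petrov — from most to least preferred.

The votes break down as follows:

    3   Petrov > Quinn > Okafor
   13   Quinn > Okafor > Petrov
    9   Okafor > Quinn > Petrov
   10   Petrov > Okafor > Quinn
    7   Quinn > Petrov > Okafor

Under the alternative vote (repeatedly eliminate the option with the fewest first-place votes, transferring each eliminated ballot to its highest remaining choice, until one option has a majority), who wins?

Round 1: Quinn 20, Petrov 13, Okafor 9. Okafor has the fewest and is eliminated.
Round 2: Quinn 29, Petrov 13. Quinn has a majority.

Quinn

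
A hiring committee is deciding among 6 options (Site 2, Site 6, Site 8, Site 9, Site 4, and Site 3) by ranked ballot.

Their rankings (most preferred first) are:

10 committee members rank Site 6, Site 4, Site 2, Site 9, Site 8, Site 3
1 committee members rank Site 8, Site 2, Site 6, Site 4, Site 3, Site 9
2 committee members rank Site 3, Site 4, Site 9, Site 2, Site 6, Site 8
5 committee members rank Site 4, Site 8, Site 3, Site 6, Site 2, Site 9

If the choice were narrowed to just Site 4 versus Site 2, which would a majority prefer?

Ballots ranking Site 4 above Site 2: 10+2+5 = 17.
Ballots ranking Site 2 above Site 4: 1.
Site 4 wins the head-to-head, 17–1.

Site 4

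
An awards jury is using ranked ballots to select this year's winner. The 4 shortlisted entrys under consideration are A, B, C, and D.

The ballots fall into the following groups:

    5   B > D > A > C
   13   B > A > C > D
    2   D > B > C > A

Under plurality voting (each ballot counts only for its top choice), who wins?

First-place vote totals:
  A: 0
  B: 18
  C: 0
  D: 2
B has the most first-place votes.

B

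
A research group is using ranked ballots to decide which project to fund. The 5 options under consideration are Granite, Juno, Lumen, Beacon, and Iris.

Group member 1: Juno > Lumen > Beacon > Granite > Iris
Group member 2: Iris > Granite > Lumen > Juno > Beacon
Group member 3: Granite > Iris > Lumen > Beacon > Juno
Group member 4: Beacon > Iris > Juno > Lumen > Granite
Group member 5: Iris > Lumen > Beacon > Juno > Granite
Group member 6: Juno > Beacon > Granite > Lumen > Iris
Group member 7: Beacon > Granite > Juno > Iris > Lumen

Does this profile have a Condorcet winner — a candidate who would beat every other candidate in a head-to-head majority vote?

Head-to-head results (7 voters total):
Granite vs Juno: Juno wins 4–3.
Granite vs Lumen: Granite wins 4–3.
Granite vs Beacon: Beacon wins 5–2.
Granite vs Iris: Granite wins 4–3.
Juno vs Lumen: Juno wins 4–3.
Juno vs Beacon: Beacon wins 4–3.
Juno vs Iris: Iris wins 4–3.
Lumen vs Beacon: Lumen wins 4–3.
Lumen vs Iris: Iris wins 5–2.
Beacon vs Iris: Beacon wins 4–3.
No candidate beats all others: Granite beats Iris beats Juno beats Granite, a majority cycle.

No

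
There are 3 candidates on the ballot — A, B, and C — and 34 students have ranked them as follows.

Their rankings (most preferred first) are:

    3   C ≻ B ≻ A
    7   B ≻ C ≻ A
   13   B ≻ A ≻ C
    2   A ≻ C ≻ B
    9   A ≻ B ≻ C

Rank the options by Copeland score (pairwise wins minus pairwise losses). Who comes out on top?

Pairwise results:
  A vs B: B wins 23–11.
  A vs C: A wins 24–10.
  B vs C: B wins 29–5.
Copeland scores (wins − losses):
  A: 1 − 1 = 0
  B: 2 − 0 = 2
  C: 0 − 2 = -2
B has the best Copeland score.

B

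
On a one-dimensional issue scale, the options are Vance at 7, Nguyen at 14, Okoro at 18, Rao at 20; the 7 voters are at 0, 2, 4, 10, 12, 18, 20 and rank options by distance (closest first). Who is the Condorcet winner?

Vance

With single-peaked preferences on a line, the Condorcet winner is the candidate closest to the median voter.
The median voter (position 10) is closest to Vance at 7.
Check: Vance vs Rao — voters closer to Vance: 5 of 7.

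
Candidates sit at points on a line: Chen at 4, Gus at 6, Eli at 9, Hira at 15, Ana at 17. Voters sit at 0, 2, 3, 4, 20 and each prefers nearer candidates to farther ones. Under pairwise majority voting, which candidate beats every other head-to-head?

With single-peaked preferences on a line, the Condorcet winner is the candidate closest to the median voter.
The median voter (position 3) is closest to Chen at 4.
Check: Chen vs Ana — voters closer to Chen: 4 of 5.

Chen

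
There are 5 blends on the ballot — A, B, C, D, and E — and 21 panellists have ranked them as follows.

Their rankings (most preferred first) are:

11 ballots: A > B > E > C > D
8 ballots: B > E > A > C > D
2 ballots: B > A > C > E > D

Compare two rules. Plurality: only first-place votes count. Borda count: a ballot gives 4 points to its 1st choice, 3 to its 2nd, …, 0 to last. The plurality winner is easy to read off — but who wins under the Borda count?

B

Plurality first-place counts: A 11, B 10, C 0, D 0, E 0 → A.
Borda totals: A 66, B 73, C 23, D 0, E 48 → B.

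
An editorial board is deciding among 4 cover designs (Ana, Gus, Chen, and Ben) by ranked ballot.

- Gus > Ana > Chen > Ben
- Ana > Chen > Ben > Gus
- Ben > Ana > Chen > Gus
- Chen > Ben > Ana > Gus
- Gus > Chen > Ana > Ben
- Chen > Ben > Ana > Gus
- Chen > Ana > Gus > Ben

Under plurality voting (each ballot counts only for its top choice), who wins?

First-place vote totals:
  Ana: 1
  Gus: 2
  Chen: 3
  Ben: 1
Chen has the most first-place votes.

Chen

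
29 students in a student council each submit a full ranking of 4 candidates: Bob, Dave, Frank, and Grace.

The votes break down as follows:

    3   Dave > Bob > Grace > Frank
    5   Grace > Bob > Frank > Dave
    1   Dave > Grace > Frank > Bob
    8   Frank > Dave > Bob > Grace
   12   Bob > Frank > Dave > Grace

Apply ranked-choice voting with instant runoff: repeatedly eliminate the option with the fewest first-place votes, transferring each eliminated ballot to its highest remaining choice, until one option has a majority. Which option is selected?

Round 1: Bob 12, Frank 8, Grace 5, Dave 4. Dave has the fewest and is eliminated.
Round 2: Bob 15, Frank 8, Grace 6. Bob has a majority.

Bob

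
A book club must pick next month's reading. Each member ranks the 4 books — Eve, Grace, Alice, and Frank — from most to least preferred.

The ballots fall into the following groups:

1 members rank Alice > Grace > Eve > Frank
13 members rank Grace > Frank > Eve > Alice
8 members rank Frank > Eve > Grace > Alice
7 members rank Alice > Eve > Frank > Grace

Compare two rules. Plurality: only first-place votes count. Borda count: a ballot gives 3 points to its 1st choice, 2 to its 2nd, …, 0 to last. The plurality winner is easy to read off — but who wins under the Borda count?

Plurality first-place counts: Eve 0, Grace 13, Alice 8, Frank 8 → Grace.
Borda totals: Eve 44, Grace 49, Alice 24, Frank 57 → Frank.

Frank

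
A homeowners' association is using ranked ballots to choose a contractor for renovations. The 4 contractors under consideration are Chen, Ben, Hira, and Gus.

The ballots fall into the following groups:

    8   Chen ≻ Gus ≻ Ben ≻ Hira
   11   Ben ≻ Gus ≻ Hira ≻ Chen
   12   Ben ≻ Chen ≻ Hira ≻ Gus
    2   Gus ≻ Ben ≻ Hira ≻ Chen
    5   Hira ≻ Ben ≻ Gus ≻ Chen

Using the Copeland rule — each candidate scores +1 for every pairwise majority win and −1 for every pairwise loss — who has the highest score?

Ben

Pairwise results:
  Chen vs Ben: Ben wins 30–8.
  Chen vs Hira: Chen wins 20–18.
  Chen vs Gus: Chen wins 20–18.
  Ben vs Hira: Ben wins 33–5.
  Ben vs Gus: Ben wins 28–10.
  Hira vs Gus: Gus wins 21–17.
Copeland scores (wins − losses):
  Chen: 2 − 1 = 1
  Ben: 3 − 0 = 3
  Hira: 0 − 3 = -3
  Gus: 1 − 2 = -1
Ben has the best Copeland score.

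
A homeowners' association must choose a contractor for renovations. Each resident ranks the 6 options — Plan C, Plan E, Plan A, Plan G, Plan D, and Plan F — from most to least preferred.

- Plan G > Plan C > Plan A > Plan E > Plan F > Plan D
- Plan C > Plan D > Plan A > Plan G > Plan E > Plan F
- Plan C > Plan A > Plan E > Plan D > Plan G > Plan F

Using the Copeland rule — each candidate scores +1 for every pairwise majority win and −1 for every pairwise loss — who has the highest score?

Plan C

Pairwise results:
  Plan C vs Plan E: Plan C wins 3–0.
  Plan C vs Plan A: Plan C wins 3–0.
  Plan C vs Plan G: Plan C wins 2–1.
  Plan C vs Plan D: Plan C wins 3–0.
  Plan C vs Plan F: Plan C wins 3–0.
  Plan E vs Plan A: Plan A wins 3–0.
  Plan E vs Plan G: Plan G wins 2–1.
  Plan E vs Plan D: Plan E wins 2–1.
  Plan E vs Plan F: Plan E wins 3–0.
  Plan A vs Plan G: Plan A wins 2–1.
  Plan A vs Plan D: Plan A wins 2–1.
  Plan A vs Plan F: Plan A wins 3–0.
  Plan G vs Plan D: Plan D wins 2–1.
  Plan G vs Plan F: Plan G wins 3–0.
  Plan D vs Plan F: Plan D wins 2–1.
Copeland scores (wins − losses):
  Plan C: 5 − 0 = 5
  Plan E: 2 − 3 = -1
  Plan A: 4 − 1 = 3
  Plan G: 2 − 3 = -1
  Plan D: 2 − 3 = -1
  Plan F: 0 − 5 = -5
Plan C has the best Copeland score.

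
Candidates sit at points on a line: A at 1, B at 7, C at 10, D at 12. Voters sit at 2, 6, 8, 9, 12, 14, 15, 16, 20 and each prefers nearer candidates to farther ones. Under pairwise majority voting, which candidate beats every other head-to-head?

D

With single-peaked preferences on a line, the Condorcet winner is the candidate closest to the median voter.
The median voter (position 12) is closest to D at 12.
Check: D vs B — voters closer to D: 5 of 9.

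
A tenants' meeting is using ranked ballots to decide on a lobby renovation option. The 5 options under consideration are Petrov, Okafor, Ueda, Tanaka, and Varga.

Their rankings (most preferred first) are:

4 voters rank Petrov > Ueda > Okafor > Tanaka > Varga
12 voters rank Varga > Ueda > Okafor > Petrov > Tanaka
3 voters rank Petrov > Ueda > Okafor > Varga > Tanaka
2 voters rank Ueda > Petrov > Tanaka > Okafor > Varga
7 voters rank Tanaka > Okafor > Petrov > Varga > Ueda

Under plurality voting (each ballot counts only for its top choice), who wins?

Varga

First-place vote totals:
  Petrov: 7
  Okafor: 0
  Ueda: 2
  Tanaka: 7
  Varga: 12
Varga has the most first-place votes.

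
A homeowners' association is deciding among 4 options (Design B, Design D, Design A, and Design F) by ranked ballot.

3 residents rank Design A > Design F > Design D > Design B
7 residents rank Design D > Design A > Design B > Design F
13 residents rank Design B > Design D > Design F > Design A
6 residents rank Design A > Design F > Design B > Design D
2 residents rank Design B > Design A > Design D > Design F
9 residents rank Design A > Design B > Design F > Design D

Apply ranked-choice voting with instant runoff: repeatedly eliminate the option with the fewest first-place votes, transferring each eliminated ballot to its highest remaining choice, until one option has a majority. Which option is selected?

Design A

Round 1: Design A 18, Design B 15, Design D 7, Design F 0. Design F has the fewest and is eliminated.
Round 2: Design A 18, Design B 15, Design D 7. Design D has the fewest and is eliminated.
Round 3: Design A 25, Design B 15. Design A has a majority.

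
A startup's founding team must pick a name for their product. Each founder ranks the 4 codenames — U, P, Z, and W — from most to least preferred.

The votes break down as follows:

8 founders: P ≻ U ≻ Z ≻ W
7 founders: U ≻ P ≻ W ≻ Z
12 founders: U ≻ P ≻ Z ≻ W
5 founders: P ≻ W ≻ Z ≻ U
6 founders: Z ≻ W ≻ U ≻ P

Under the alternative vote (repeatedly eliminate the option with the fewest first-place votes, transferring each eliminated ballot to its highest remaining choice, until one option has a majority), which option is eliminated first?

Round 1: U 19, P 13, Z 6, W 0. W has the fewest and is eliminated.
Round 2: U 19, P 13, Z 6. Z has the fewest and is eliminated.
Round 3: U 25, P 13. U has a majority.

W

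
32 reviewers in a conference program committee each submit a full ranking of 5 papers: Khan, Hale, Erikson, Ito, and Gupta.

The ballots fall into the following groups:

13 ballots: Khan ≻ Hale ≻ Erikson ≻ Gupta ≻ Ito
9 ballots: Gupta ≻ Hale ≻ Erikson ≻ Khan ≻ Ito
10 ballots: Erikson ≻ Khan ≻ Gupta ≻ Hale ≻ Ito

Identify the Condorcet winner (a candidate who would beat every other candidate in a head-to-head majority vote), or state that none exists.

No Condorcet winner

Head-to-head results (32 voters total):
Khan vs Hale: Khan wins 23–9.
Khan vs Erikson: Erikson wins 19–13.
Khan vs Ito: Khan wins 32–0.
Khan vs Gupta: Khan wins 23–9.
Hale vs Erikson: Hale wins 22–10.
Hale vs Ito: Hale wins 32–0.
Hale vs Gupta: Gupta wins 19–13.
Erikson vs Ito: Erikson wins 32–0.
Erikson vs Gupta: Erikson wins 23–9.
Ito vs Gupta: Gupta wins 32–0.
No candidate beats all others: Khan beats Hale beats Erikson beats Khan, a majority cycle.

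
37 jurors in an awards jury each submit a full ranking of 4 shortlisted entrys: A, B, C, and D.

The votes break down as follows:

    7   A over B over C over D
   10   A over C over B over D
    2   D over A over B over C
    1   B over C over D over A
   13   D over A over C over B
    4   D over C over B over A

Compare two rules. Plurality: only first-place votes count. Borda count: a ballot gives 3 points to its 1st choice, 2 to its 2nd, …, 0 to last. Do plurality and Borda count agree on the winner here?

Plurality first-place counts: A 17, B 1, C 0, D 19 → D.
Borda totals: A 81, B 33, C 50, D 58 → A.
The two rules disagree: plurality picks D, Borda picks A.

No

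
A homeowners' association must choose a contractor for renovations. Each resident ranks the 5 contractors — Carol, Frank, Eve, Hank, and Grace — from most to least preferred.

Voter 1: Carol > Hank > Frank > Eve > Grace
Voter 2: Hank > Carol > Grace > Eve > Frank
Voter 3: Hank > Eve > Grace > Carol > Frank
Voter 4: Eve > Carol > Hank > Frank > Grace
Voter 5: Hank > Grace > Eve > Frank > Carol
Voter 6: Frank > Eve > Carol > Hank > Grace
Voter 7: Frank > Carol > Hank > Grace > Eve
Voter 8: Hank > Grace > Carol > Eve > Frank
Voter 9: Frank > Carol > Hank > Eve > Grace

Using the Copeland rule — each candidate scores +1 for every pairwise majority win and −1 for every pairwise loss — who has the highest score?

Carol

Pairwise results:
  Carol vs Frank: Carol wins 5–4.
  Carol vs Eve: Carol wins 5–4.
  Carol vs Hank: Carol wins 5–4.
  Carol vs Grace: Carol wins 6–3.
  Frank vs Eve: Eve wins 5–4.
  Frank vs Hank: Hank wins 6–3.
  Frank vs Grace: Frank wins 5–4.
  Eve vs Hank: Hank wins 7–2.
  Eve vs Grace: Eve wins 5–4.
  Hank vs Grace: Hank wins 9–0.
Copeland scores (wins − losses):
  Carol: 4 − 0 = 4
  Frank: 1 − 3 = -2
  Eve: 2 − 2 = 0
  Hank: 3 − 1 = 2
  Grace: 0 − 4 = -4
Carol has the best Copeland score.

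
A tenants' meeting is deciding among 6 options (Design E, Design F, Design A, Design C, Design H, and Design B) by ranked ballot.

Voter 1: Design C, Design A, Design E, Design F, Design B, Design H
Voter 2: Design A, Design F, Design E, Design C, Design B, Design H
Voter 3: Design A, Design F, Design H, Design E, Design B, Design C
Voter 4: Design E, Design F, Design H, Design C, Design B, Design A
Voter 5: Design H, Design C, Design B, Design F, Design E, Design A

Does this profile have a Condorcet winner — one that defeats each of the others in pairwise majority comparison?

Head-to-head results (5 voters total):
Design E vs Design F: Design F wins 3–2.
Design E vs Design A: Design A wins 3–2.
Design E vs Design C: Design E wins 3–2.
Design E vs Design H: Design E wins 3–2.
Design E vs Design B: Design E wins 4–1.
Design F vs Design A: Design A wins 3–2.
Design F vs Design C: Design F wins 3–2.
Design F vs Design H: Design F wins 4–1.
Design F vs Design B: Design F wins 4–1.
Design A vs Design C: Design C wins 3–2.
Design A vs Design H: Design A wins 3–2.
Design A vs Design B: Design A wins 3–2.
Design C vs Design H: Design H wins 3–2.
Design C vs Design B: Design C wins 4–1.
Design H vs Design B: Design H wins 3–2.
No candidate beats all others: Design E beats Design C beats Design A beats Design E, a majority cycle.

No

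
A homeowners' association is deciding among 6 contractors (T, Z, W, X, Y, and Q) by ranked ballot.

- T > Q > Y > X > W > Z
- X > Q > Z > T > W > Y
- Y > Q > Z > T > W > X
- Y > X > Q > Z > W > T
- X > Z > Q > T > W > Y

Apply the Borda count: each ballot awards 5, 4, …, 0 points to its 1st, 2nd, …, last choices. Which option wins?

Q

Borda scores:
  T: 5 + 2 + 2 + 0 + 2 = 11
  Z: 0 + 3 + 3 + 2 + 4 = 12
  W: 1 + 1 + 1 + 1 + 1 = 5
  X: 2 + 5 + 0 + 4 + 5 = 16
  Y: 3 + 0 + 5 + 5 + 0 = 13
  Q: 4 + 4 + 4 + 3 + 3 = 18
Q has the highest total.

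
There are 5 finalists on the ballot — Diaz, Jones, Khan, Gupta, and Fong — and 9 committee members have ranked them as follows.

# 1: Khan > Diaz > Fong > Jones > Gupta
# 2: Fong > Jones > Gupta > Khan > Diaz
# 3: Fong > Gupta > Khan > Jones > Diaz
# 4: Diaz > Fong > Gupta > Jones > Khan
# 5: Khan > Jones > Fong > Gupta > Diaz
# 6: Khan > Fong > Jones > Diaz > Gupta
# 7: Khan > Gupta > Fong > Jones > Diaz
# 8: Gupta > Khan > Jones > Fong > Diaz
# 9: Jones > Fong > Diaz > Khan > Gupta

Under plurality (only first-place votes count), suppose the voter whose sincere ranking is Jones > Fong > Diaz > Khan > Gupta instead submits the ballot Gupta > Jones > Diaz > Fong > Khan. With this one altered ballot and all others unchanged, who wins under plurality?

Khan

First-place totals with the altered ballot: Diaz 1, Jones 0, Khan 4, Gupta 2, Fong 2.
The winner is unchanged: still Khan.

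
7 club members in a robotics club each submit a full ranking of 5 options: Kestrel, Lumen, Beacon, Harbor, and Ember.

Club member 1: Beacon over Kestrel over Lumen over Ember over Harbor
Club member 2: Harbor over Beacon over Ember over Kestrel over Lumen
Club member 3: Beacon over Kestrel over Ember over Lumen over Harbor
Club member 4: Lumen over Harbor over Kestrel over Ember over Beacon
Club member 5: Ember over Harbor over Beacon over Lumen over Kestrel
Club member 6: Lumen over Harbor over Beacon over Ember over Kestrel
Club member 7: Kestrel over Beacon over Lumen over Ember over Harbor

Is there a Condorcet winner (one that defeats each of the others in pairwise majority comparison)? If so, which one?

There is no Condorcet winner

Head-to-head results (7 voters total):
Kestrel vs Lumen: Kestrel wins 4–3.
Kestrel vs Beacon: Beacon wins 5–2.
Kestrel vs Harbor: Harbor wins 4–3.
Kestrel vs Ember: Kestrel wins 4–3.
Lumen vs Beacon: Beacon wins 5–2.
Lumen vs Harbor: Lumen wins 5–2.
Lumen vs Ember: Lumen wins 4–3.
Beacon vs Harbor: Harbor wins 4–3.
Beacon vs Ember: Beacon wins 5–2.
Harbor vs Ember: Ember wins 4–3.
No candidate beats all others: Kestrel beats Lumen beats Harbor beats Kestrel, a majority cycle.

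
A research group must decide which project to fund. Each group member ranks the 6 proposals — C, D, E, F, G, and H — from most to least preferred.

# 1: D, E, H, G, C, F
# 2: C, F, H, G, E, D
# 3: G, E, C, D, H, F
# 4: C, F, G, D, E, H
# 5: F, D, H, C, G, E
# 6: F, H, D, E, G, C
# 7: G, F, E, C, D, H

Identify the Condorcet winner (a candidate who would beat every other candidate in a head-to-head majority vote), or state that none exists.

Head-to-head results (7 voters total):
C vs D: C wins 4–3.
C vs E: E wins 4–3.
C vs F: C wins 4–3.
C vs G: G wins 4–3.
C vs H: C wins 4–3.
D vs E: D wins 4–3.
D vs F: F wins 5–2.
D vs G: G wins 4–3.
D vs H: D wins 5–2.
E vs F: F wins 5–2.
E vs G: G wins 5–2.
E vs H: E wins 4–3.
F vs G: F wins 4–3.
F vs H: F wins 5–2.
G vs H: H wins 4–3.
No candidate beats all others: C beats D beats E beats C, a majority cycle.

None — there is no Condorcet winner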